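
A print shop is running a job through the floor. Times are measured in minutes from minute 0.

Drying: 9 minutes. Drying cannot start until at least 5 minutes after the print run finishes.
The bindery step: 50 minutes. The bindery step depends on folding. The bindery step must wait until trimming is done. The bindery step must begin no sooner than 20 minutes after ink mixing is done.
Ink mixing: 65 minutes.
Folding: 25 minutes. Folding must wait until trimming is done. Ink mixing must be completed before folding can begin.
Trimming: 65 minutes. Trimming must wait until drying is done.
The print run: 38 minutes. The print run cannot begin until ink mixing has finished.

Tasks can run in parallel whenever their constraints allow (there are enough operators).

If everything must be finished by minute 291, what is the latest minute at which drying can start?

The bindery step has no dependents, so it just needs to finish by minute 291. Starting by 291 − 50 = minute 241 achieves that.
Folding must finish before the bindery step (must start by minute 241). With a 25-minute duration, folding must start by 241 − 25 = minute 216.
Trimming has several dependents: folding (must start by minute 216); the bindery step (must start by minute 241). The earliest of those limits is minute 216, so trimming must start by 216 − 65 = minute 151.
Since trimming (must start by minute 151) depends on it, drying must finish by minute 151. Backing off its 9-minute duration gives a latest start of minute 142.

142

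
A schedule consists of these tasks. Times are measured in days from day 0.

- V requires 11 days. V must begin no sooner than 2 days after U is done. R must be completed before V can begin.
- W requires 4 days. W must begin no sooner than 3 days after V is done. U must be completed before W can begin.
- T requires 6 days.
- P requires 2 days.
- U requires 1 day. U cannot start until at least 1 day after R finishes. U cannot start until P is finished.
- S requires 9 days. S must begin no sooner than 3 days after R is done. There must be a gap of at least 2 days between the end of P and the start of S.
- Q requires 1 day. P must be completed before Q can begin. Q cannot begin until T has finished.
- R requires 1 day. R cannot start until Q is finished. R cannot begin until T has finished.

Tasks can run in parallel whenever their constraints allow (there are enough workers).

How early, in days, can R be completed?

T has no prerequisites, so it starts at day 0 and finishes at day 6.
P can start immediately at day 0; it finishes at day 2.
Q needs all of P (finishes day 2); T (finishes day 6). That puts its earliest start at day 6; it finishes at 6 + 1 = day 7.
R cannot start until Q (finishes day 7); T (finishes day 6). The controlling bound is day 7, so R finishes at 7 + 1 = day 8.

8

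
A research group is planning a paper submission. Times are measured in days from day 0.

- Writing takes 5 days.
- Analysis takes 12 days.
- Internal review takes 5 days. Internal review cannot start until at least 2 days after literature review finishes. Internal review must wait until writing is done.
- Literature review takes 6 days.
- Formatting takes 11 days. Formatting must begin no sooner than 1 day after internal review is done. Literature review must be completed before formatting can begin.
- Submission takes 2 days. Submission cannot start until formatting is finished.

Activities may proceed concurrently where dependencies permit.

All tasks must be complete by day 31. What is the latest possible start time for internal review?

12

To finish by day 31, submission (duration 2) must start no later than day 29.
Formatting has to be done before submission (must start by day 29). That means finishing by day 29, i.e. starting by 29 − 11 = day 18.
Internal review has to be done before formatting (must start by day 18, minus 1-day gap → day 17). That means finishing by day 17, i.e. starting by 17 − 5 = day 12.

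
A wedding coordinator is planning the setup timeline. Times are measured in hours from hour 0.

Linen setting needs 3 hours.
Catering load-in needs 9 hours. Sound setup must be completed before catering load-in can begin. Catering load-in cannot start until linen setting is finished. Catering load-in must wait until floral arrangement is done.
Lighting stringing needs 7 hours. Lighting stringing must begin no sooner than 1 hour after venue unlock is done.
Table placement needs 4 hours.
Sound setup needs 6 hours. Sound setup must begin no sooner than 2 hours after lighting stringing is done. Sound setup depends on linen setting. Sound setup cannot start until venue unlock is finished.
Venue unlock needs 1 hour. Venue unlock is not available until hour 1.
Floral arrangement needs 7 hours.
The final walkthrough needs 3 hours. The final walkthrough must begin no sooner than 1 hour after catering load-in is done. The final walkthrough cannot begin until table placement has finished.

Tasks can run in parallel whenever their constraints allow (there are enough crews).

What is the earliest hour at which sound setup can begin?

Linen setting can start immediately at hour 0; it finishes at hour 3.
Venue unlock cannot begin until its own release at hour 1. It runs from hour 1 to 1 + 1 = hour 2.
Lighting stringing waits on venue unlock (finishes hour 2, plus 1-hour gap → hour 3), so it starts at hour 3 and finishes at 3 + 7 = hour 10.
Sound setup waits on lighting stringing (finishes hour 10, plus 2-hour gap → hour 12); linen setting (finishes hour 3); venue unlock (finishes hour 2). The latest of these is hour 12, which is the earliest sound setup can start.

12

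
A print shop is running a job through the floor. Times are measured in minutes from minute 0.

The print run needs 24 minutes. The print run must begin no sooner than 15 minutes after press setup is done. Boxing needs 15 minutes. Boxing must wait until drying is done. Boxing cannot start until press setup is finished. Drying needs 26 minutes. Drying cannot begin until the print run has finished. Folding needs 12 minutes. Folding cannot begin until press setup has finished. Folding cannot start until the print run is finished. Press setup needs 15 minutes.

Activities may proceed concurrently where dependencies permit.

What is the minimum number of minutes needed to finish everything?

Press setup can start immediately at minute 0; it finishes at minute 15.
After press setup (finishes minute 15, plus 15-minute gap → minute 30), the print run can start at minute 30 and finishes at minute 54.
Folding cannot start until press setup (finishes minute 15); the print run (finishes minute 54). The controlling bound is minute 54, so folding finishes at 54 + 12 = minute 66.
Drying waits on the print run (finishes minute 54), so it starts at minute 54 and finishes at 54 + 26 = minute 80.
Boxing has to wait for drying (finishes minute 80); press setup (finishes minute 15). The latest of these is minute 80, so boxing runs minute 80 to 80 + 15 = minute 95.
All tasks are finished once the last one completes. Finish times: Press setup at 15, The print run at 54, Drying at 80, Folding at 66, Boxing at 95. The latest is minute 95.

95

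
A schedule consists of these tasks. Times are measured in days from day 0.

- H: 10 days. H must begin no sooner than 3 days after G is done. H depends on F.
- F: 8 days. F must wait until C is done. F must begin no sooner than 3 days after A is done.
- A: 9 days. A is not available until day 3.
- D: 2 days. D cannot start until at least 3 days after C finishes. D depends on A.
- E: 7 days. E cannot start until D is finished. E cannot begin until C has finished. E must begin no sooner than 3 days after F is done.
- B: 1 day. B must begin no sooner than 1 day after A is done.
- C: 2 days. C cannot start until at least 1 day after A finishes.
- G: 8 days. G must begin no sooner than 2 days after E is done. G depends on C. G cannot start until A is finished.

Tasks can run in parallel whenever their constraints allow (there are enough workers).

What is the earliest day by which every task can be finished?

56

A waits on its own release at day 3, so it starts at day 3 and finishes at 3 + 9 = day 12.
After A (finishes day 12, plus 1-day gap → day 13), C can start at day 13 and finishes at day 15.
F needs all of C (finishes day 15); A (finishes day 12, plus 3-day gap → day 15). That puts its earliest start at day 15; it finishes at 15 + 8 = day 23.
For D: C (finishes day 15, plus 3-day gap → day 18); A (finishes day 12). Taking the maximum gives a start of day 18, and it finishes at 18 + 2 = day 20.
E cannot start until D (finishes day 20); C (finishes day 15); F (finishes day 23, plus 3-day gap → day 26). The controlling bound is day 26, so E finishes at 26 + 7 = day 33.
For G: E (finishes day 33, plus 2-day gap → day 35); C (finishes day 15); A (finishes day 12). Taking the maximum gives a start of day 35, and it finishes at 35 + 8 = day 43.
For H: G (finishes day 43, plus 3-day gap → day 46); F (finishes day 23). Taking the maximum gives a start of day 46, and it finishes at 46 + 10 = day 56.
B cannot begin until A (finishes day 12, plus 1-day gap → day 13). It runs from day 13 to 13 + 1 = day 14.
All tasks are finished once the last one completes. Finish times: A at 12, B at 14, C at 15, D at 20, E at 33, F at 23, G at 43, H at 56. The latest is day 56.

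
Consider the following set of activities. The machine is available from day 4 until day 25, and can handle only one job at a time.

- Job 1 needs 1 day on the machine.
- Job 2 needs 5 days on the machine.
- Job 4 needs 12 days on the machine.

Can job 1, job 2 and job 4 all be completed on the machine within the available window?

The machine window is 25 − 4 = 21 days.
Running back to back, the jobs need 1 + 5 + 12 = 18 days on the machine.
Since 18 ≤ 21, they fit within the window.

Yes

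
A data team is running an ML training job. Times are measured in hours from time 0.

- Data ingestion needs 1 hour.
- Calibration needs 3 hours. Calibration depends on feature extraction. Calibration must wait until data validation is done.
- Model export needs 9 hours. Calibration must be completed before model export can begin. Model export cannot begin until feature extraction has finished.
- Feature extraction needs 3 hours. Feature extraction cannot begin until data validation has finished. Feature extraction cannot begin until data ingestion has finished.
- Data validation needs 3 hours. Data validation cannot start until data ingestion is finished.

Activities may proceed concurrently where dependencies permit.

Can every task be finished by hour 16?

Nothing blocks data ingestion, so it runs from hour 0 to hour 1.
After data ingestion (finishes hour 1), data validation can start at hour 1 and finishes at hour 4.
For feature extraction: data validation (finishes hour 4); data ingestion (finishes hour 1). Taking the maximum gives a start of hour 4, and it finishes at 4 + 3 = hour 7.
For calibration: feature extraction (finishes hour 7); data validation (finishes hour 4). Taking the maximum gives a start of hour 7, and it finishes at 7 + 3 = hour 10.
Model export has to wait for calibration (finishes hour 10); feature extraction (finishes hour 7). The latest of these is hour 10, so model export runs hour 10 to 10 + 9 = hour 19.
The earliest everything can be done is hour 19, which is after the deadline of 16, so it is not possible.

No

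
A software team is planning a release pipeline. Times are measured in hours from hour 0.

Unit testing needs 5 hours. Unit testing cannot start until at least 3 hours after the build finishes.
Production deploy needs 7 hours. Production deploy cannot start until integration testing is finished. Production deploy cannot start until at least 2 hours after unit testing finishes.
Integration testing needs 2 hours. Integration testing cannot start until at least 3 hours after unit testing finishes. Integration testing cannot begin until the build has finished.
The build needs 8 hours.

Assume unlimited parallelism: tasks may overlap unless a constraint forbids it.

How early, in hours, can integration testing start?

19

The build can start immediately at hour 0; it finishes at hour 8.
Unit testing cannot begin until the build (finishes hour 8, plus 3-hour gap → hour 11). It runs from hour 11 to 11 + 5 = hour 16.
Integration testing waits on unit testing (finishes hour 16, plus 3-hour gap → hour 19); the build (finishes hour 8). The latest of these is hour 19, which is the earliest integration testing can start.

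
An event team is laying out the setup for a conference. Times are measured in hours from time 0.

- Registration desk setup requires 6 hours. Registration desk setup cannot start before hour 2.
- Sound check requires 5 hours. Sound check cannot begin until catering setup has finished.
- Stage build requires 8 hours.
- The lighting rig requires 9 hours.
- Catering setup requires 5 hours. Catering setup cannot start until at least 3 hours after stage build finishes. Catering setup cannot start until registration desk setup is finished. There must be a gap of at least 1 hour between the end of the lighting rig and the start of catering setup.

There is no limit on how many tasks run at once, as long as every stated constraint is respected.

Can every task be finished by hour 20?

No

After its own release at hour 2, registration desk setup can start at hour 2 and finishes at hour 8.
The lighting rig has no prerequisites, so it starts at hour 0 and finishes at hour 9.
Stage build can start immediately at hour 0; it finishes at hour 8.
Catering setup has to wait for stage build (finishes hour 8, plus 3-hour gap → hour 11); registration desk setup (finishes hour 8); the lighting rig (finishes hour 9, plus 1-hour gap → hour 10). The latest of these is hour 11, so catering setup runs hour 11 to 11 + 5 = hour 16.
After catering setup (finishes hour 16), sound check can start at hour 16 and finishes at hour 21.
The earliest everything can be done is hour 21, which is after the deadline of 20, so it is not possible.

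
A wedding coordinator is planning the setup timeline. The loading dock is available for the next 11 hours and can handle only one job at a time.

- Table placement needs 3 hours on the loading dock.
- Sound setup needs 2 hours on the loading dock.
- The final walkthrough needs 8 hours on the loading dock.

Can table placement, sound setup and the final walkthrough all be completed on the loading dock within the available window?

No

Running back to back, the jobs need 3 + 2 + 8 = 13 hours on the loading dock.
Since 13 > 11, they cannot all fit.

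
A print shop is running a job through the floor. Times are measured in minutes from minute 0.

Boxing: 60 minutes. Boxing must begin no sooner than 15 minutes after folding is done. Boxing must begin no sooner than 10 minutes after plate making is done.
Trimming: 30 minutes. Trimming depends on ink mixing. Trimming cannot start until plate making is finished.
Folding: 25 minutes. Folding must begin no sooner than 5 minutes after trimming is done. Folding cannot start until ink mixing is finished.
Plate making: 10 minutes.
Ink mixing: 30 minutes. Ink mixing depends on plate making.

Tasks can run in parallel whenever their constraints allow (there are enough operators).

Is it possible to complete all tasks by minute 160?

Nothing blocks plate making, so it runs from minute 0 to minute 10.
Ink mixing waits on plate making (finishes minute 10), so it starts at minute 10 and finishes at 10 + 30 = minute 40.
Trimming needs all of ink mixing (finishes minute 40); plate making (finishes minute 10). That puts its earliest start at minute 40; it finishes at 40 + 30 = minute 70.
For folding: trimming (finishes minute 70, plus 5-minute gap → minute 75); ink mixing (finishes minute 40). Taking the maximum gives a start of minute 75, and it finishes at 75 + 25 = minute 100.
Boxing has to wait for folding (finishes minute 100, plus 15-minute gap → minute 115); plate making (finishes minute 10, plus 10-minute gap → minute 20). The latest of these is minute 115, so boxing runs minute 115 to 115 + 60 = minute 175.
The earliest everything can be done is minute 175, which is after the deadline of 160, so it is not possible.

No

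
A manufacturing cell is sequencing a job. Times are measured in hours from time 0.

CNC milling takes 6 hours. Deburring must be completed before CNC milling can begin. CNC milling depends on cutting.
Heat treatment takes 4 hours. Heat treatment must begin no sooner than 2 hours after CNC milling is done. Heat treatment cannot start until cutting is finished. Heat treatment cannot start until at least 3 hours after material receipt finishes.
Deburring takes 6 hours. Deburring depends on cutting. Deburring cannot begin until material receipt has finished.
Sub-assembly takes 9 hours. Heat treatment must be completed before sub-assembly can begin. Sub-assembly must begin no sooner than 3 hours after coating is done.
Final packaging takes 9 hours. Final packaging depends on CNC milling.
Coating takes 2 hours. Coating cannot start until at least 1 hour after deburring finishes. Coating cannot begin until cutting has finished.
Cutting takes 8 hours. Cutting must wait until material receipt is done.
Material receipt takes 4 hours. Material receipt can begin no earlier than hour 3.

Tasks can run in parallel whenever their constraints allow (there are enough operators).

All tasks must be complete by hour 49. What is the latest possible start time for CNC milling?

Sub-assembly must finish by hour 49; it takes 9 hours, so it must start by 49 − 9 = hour 40.
Heat treatment has to be done before sub-assembly (must start by hour 40). That means finishing by hour 40, i.e. starting by 40 − 4 = hour 36.
To finish by hour 49, final packaging (duration 9) must start no later than hour 40.
CNC milling has several dependents: heat treatment (must start by hour 36, minus 2-hour gap → hour 34); final packaging (must start by hour 40). The earliest of those limits is hour 34, so CNC milling must start by 34 − 6 = hour 28.

28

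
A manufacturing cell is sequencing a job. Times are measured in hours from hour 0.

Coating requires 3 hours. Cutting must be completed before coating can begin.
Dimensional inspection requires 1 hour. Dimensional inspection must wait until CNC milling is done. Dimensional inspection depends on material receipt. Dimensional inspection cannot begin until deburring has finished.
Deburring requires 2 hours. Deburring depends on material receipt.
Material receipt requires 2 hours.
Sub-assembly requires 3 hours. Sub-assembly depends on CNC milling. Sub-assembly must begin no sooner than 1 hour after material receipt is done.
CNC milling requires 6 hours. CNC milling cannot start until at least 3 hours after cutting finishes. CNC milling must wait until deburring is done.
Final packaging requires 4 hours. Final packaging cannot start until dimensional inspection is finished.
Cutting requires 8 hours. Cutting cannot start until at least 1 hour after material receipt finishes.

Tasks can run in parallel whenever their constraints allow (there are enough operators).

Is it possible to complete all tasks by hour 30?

Material receipt has no prerequisites, so it starts at hour 0 and finishes at hour 2.
Deburring cannot begin until material receipt (finishes hour 2). It runs from hour 2 to 2 + 2 = hour 4.
After material receipt (finishes hour 2, plus 1-hour gap → hour 3), cutting can start at hour 3 and finishes at hour 11.
After cutting (finishes hour 11), coating can start at hour 11 and finishes at hour 14.
CNC milling cannot start until cutting (finishes hour 11, plus 3-hour gap → hour 14); deburring (finishes hour 4). The controlling bound is hour 14, so CNC milling finishes at 14 + 6 = hour 20.
For sub-assembly: CNC milling (finishes hour 20); material receipt (finishes hour 2, plus 1-hour gap → hour 3). Taking the maximum gives a start of hour 20, and it finishes at 20 + 3 = hour 23.
For dimensional inspection: CNC milling (finishes hour 20); material receipt (finishes hour 2); deburring (finishes hour 4). Taking the maximum gives a start of hour 20, and it finishes at 20 + 1 = hour 21.
After dimensional inspection (finishes hour 21), final packaging can start at hour 21 and finishes at hour 25.
Every task is finished by hour 25, which is no later than the deadline of 30, so the schedule is feasible.

Yes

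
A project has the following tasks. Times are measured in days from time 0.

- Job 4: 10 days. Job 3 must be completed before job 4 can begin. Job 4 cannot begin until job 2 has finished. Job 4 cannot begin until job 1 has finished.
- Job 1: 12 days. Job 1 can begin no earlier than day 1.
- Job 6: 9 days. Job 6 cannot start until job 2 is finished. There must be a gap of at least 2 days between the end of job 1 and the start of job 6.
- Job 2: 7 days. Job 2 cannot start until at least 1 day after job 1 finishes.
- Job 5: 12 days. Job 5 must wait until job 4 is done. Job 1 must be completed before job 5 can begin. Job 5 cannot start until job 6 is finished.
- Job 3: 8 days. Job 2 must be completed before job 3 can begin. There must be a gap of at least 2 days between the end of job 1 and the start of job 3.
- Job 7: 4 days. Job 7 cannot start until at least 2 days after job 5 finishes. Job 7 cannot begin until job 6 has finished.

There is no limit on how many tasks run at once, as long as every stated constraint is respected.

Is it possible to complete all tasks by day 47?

After its own release at day 1, job 1 can start at day 1 and finishes at day 13.
Job 2 cannot begin until job 1 (finishes day 13, plus 1-day gap → day 14). It runs from day 14 to 14 + 7 = day 21.
Job 6 has to wait for job 2 (finishes day 21); job 1 (finishes day 13, plus 2-day gap → day 15). The latest of these is day 21, so job 6 runs day 21 to 21 + 9 = day 30.
Job 3 has to wait for job 2 (finishes day 21); job 1 (finishes day 13, plus 2-day gap → day 15). The latest of these is day 21, so job 3 runs day 21 to 21 + 8 = day 29.
Job 4 needs all of job 3 (finishes day 29); job 2 (finishes day 21); job 1 (finishes day 13). That puts its earliest start at day 29; it finishes at 29 + 10 = day 39.
Job 5 cannot start until job 4 (finishes day 39); job 1 (finishes day 13); job 6 (finishes day 30). The controlling bound is day 39, so job 5 finishes at 39 + 12 = day 51.
Job 7 has to wait for job 5 (finishes day 51, plus 2-day gap → day 53); job 6 (finishes day 30). The latest of these is day 53, so job 7 runs day 53 to 53 + 4 = day 57.
The earliest everything can be done is day 57, which is after the deadline of 47, so it is not possible.

No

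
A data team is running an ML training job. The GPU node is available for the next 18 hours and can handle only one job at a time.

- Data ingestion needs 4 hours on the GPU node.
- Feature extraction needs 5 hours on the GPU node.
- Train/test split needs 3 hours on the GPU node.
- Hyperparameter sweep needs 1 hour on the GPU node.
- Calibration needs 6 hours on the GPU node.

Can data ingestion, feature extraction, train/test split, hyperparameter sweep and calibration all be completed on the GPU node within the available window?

No

Running back to back, the jobs need 4 + 5 + 3 + 1 + 6 = 19 hours on the GPU node.
Since 19 > 18, they cannot all fit.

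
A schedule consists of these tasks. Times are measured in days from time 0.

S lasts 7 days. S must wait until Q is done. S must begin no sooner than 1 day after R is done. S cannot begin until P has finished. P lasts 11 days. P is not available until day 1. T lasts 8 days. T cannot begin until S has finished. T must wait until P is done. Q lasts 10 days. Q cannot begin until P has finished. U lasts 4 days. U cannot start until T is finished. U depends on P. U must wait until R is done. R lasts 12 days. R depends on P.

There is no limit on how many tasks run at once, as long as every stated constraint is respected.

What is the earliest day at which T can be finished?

P waits on its own release at day 1, so it starts at day 1 and finishes at 1 + 11 = day 12.
R cannot begin until P (finishes day 12). It runs from day 12 to 12 + 12 = day 24.
After P (finishes day 12), Q can start at day 12 and finishes at day 22.
S needs all of Q (finishes day 22); R (finishes day 24, plus 1-day gap → day 25); P (finishes day 12). That puts its earliest start at day 25; it finishes at 25 + 7 = day 32.
T needs all of S (finishes day 32); P (finishes day 12). That puts its earliest start at day 32; it finishes at 32 + 8 = day 40.

40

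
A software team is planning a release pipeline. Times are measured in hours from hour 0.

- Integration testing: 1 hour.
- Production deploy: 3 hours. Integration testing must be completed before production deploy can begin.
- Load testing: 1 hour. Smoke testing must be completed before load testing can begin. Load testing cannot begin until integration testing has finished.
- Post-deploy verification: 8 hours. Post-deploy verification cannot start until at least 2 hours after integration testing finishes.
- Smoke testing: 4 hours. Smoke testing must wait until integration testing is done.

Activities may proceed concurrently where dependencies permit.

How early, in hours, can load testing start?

Nothing blocks integration testing, so it runs from hour 0 to hour 1.
Smoke testing waits on integration testing (finishes hour 1), so it starts at hour 1 and finishes at 1 + 4 = hour 5.
Load testing waits on smoke testing (finishes hour 5); integration testing (finishes hour 1). The latest of these is hour 5, which is the earliest load testing can start.

5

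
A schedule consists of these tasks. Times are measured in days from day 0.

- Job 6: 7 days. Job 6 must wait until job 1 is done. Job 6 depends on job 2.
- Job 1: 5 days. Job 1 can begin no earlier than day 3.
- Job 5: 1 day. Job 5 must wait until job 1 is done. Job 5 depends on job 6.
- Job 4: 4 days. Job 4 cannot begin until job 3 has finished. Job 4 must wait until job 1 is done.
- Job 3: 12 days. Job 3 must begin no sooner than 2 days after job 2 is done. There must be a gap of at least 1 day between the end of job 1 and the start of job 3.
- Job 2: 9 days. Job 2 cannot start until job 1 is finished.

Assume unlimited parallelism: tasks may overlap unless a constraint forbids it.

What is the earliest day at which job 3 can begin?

19

Job 1 waits on its own release at day 3, so it starts at day 3 and finishes at 3 + 5 = day 8.
After job 1 (finishes day 8), job 2 can start at day 8 and finishes at day 17.
Job 3 waits on job 2 (finishes day 17, plus 2-day gap → day 19); job 1 (finishes day 8, plus 1-day gap → day 9). The latest of these is day 19, which is the earliest job 3 can start.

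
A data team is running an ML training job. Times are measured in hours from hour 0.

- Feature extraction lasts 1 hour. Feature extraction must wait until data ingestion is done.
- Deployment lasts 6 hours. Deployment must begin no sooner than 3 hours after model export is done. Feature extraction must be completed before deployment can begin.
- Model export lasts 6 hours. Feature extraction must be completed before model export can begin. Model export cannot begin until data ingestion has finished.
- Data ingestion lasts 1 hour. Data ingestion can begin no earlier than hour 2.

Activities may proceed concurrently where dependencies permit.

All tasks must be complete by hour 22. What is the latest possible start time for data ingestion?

5

Deployment has no dependents, so it just needs to finish by hour 22. Starting by 22 − 6 = hour 16 achieves that.
Model export feeds into deployment (must start by hour 16, minus 3-hour gap → hour 13); so model export must finish by hour 13 and therefore start by hour 7.
For feature extraction: model export (must start by hour 7); deployment (must start by hour 16). The most restrictive is hour 7; with a 1-hour duration, feature extraction must start by hour 6.
Data ingestion feeds feature extraction (must start by hour 6); model export (must start by hour 7). Taking the minimum, data ingestion must finish by hour 6 and start by 6 − 1 = hour 5.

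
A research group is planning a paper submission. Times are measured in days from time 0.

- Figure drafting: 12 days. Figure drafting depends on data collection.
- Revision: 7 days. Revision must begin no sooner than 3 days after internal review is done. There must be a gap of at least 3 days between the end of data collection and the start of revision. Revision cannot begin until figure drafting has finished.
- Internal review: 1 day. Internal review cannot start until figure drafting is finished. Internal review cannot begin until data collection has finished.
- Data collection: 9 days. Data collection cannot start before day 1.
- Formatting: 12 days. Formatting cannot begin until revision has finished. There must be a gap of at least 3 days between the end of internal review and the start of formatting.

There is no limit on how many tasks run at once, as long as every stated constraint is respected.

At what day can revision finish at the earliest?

33

Data collection cannot begin until its own release at day 1. It runs from day 1 to 1 + 9 = day 10.
Figure drafting cannot begin until data collection (finishes day 10). It runs from day 10 to 10 + 12 = day 22.
Internal review needs all of figure drafting (finishes day 22); data collection (finishes day 10). That puts its earliest start at day 22; it finishes at 22 + 1 = day 23.
Revision needs all of internal review (finishes day 23, plus 3-day gap → day 26); data collection (finishes day 10, plus 3-day gap → day 13); figure drafting (finishes day 22). That puts its earliest start at day 26; it finishes at 26 + 7 = day 33.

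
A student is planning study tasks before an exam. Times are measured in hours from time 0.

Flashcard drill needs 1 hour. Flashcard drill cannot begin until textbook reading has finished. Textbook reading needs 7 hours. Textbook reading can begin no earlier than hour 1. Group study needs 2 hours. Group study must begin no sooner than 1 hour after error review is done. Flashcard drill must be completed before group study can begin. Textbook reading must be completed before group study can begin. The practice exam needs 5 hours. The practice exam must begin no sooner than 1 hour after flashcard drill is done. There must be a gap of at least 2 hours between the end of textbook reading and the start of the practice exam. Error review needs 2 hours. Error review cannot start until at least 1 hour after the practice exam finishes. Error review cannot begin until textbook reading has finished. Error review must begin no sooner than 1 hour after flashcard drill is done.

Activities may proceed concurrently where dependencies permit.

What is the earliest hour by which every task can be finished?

21

Textbook reading cannot begin until its own release at hour 1. It runs from hour 1 to 1 + 7 = hour 8.
Flashcard drill cannot begin until textbook reading (finishes hour 8). It runs from hour 8 to 8 + 1 = hour 9.
The practice exam has to wait for flashcard drill (finishes hour 9, plus 1-hour gap → hour 10); textbook reading (finishes hour 8, plus 2-hour gap → hour 10). The latest of these is hour 10, so the practice exam runs hour 10 to 10 + 5 = hour 15.
Error review needs all of the practice exam (finishes hour 15, plus 1-hour gap → hour 16); textbook reading (finishes hour 8); flashcard drill (finishes hour 9, plus 1-hour gap → hour 10). That puts its earliest start at hour 16; it finishes at 16 + 2 = hour 18.
Group study needs all of error review (finishes hour 18, plus 1-hour gap → hour 19); flashcard drill (finishes hour 9); textbook reading (finishes hour 8). That puts its earliest start at hour 19; it finishes at 19 + 2 = hour 21.
All tasks are finished once the last one completes. Finish times: Textbook reading at 8, Flashcard drill at 9, The practice exam at 15, Error review at 18, Group study at 21. The latest is hour 21.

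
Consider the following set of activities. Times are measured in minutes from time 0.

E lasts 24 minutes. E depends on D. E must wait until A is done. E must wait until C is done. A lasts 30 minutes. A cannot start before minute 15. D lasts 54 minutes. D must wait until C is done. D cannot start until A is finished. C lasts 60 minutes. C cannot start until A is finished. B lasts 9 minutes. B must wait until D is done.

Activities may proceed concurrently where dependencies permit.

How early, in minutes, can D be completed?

159

After its own release at minute 15, A can start at minute 15 and finishes at minute 45.
C waits on A (finishes minute 45), so it starts at minute 45 and finishes at 45 + 60 = minute 105.
D needs all of C (finishes minute 105); A (finishes minute 45). That puts its earliest start at minute 105; it finishes at 105 + 54 = minute 159.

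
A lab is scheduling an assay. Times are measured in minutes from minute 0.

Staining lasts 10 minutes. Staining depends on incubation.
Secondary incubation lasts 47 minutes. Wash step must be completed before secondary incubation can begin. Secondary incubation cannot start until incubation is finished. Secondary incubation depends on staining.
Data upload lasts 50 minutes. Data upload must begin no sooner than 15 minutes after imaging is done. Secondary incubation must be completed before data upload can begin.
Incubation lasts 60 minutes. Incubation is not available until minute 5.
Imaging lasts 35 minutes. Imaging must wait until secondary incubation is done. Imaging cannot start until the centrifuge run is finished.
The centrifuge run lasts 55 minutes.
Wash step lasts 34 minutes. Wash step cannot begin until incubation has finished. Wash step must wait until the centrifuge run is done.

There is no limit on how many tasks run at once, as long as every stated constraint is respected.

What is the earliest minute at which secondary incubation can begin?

99

The centrifuge run can start immediately at minute 0; it finishes at minute 55.
After its own release at minute 5, incubation can start at minute 5 and finishes at minute 65.
After incubation (finishes minute 65), staining can start at minute 65 and finishes at minute 75.
For wash step: incubation (finishes minute 65); the centrifuge run (finishes minute 55). Taking the maximum gives a start of minute 65, and it finishes at 65 + 34 = minute 99.
Secondary incubation waits on wash step (finishes minute 99); incubation (finishes minute 65); staining (finishes minute 75). The latest of these is minute 99, which is the earliest secondary incubation can start.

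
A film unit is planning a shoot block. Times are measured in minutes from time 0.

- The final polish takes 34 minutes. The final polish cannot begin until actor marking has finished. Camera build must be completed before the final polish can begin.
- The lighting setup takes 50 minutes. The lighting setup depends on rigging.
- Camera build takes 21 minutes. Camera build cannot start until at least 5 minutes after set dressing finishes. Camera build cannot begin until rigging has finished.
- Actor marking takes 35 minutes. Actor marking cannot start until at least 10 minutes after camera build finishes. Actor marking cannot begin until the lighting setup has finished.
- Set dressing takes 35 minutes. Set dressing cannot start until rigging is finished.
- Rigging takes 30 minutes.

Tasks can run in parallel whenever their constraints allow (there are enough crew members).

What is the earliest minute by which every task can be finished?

170

Nothing blocks rigging, so it runs from minute 0 to minute 30.
After rigging (finishes minute 30), the lighting setup can start at minute 30 and finishes at minute 80.
Set dressing cannot begin until rigging (finishes minute 30). It runs from minute 30 to 30 + 35 = minute 65.
Camera build needs all of set dressing (finishes minute 65, plus 5-minute gap → minute 70); rigging (finishes minute 30). That puts its earliest start at minute 70; it finishes at 70 + 21 = minute 91.
Actor marking needs all of camera build (finishes minute 91, plus 10-minute gap → minute 101); the lighting setup (finishes minute 80). That puts its earliest start at minute 101; it finishes at 101 + 35 = minute 136.
For the final polish: actor marking (finishes minute 136); camera build (finishes minute 91). Taking the maximum gives a start of minute 136, and it finishes at 136 + 34 = minute 170.
All tasks are finished once the last one completes. Finish times: Rigging at 30, Set dressing at 65, The lighting setup at 80, Camera build at 91, Actor marking at 136, The final polish at 170. The latest is minute 170.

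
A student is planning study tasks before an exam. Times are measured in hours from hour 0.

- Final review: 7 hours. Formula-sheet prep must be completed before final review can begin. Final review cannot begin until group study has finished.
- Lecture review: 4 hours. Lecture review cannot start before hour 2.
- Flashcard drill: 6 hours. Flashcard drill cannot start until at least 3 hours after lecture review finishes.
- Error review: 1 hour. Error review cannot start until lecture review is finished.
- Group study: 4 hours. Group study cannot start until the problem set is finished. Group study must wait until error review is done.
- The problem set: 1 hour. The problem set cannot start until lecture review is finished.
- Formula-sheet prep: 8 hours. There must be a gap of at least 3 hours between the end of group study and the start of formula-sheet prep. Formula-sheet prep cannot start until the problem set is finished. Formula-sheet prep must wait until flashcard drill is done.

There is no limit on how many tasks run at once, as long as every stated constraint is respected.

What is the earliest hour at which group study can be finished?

11

Lecture review cannot begin until its own release at hour 2. It runs from hour 2 to 2 + 4 = hour 6.
Error review waits on lecture review (finishes hour 6), so it starts at hour 6 and finishes at 6 + 1 = hour 7.
The problem set cannot begin until lecture review (finishes hour 6). It runs from hour 6 to 6 + 1 = hour 7.
Group study needs all of the problem set (finishes hour 7); error review (finishes hour 7). That puts its earliest start at hour 7; it finishes at 7 + 4 = hour 11.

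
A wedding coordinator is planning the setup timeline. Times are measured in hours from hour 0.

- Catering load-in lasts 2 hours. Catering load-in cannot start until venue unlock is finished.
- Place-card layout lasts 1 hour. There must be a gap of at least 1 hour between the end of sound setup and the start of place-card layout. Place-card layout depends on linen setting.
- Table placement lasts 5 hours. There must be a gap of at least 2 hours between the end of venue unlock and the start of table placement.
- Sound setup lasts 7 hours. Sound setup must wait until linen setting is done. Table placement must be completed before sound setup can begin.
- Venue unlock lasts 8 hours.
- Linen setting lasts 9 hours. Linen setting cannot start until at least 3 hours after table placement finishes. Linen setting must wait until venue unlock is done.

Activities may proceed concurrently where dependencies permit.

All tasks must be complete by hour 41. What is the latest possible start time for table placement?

15

To finish by hour 41, place-card layout (duration 1) must start no later than hour 40.
Since place-card layout (must start by hour 40, minus 1-hour gap → hour 39) depends on it, sound setup must finish by hour 39. Backing off its 7-hour duration gives a latest start of hour 32.
Linen setting feeds sound setup (must start by hour 32); place-card layout (must start by hour 40). Taking the minimum, linen setting must finish by hour 32 and start by 32 − 9 = hour 23.
Table placement has several dependents: linen setting (must start by hour 23, minus 3-hour gap → hour 20); sound setup (must start by hour 32). The earliest of those limits is hour 20, so table placement must start by 20 − 5 = hour 15.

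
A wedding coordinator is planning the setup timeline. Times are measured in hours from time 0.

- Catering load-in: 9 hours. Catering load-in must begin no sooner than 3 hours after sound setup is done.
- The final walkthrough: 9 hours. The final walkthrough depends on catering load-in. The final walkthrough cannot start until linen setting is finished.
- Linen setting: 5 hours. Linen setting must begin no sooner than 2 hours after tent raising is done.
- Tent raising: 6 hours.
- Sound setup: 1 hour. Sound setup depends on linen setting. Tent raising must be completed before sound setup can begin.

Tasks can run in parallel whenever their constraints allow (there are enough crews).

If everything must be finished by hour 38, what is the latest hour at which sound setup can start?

16

To finish by hour 38, the final walkthrough (duration 9) must start no later than hour 29.
Catering load-in must finish before the final walkthrough (must start by hour 29). With a 9-hour duration, catering load-in must start by 29 − 9 = hour 20.
Sound setup feeds into catering load-in (must start by hour 20, minus 3-hour gap → hour 17); so sound setup must finish by hour 17 and therefore start by hour 16.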